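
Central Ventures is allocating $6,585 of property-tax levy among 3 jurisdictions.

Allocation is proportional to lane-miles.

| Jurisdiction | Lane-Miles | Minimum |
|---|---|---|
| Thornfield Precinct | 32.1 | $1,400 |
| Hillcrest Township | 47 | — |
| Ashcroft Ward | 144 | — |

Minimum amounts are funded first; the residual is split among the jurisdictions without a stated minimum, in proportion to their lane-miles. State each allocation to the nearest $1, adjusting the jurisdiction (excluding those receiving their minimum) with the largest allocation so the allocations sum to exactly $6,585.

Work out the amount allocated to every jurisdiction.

Thornfield Precinct: $1,400 · Hillcrest Township: $1,276 · Ashcroft Ward: $3,909

Minimums first: Thornfield Precinct $1,400. Residual $5,185.
Residual split over remaining lane-miles 191: Hillcrest Township 1,275.89 → $1,276; Ashcroft Ward 3,909.11 → $3,909.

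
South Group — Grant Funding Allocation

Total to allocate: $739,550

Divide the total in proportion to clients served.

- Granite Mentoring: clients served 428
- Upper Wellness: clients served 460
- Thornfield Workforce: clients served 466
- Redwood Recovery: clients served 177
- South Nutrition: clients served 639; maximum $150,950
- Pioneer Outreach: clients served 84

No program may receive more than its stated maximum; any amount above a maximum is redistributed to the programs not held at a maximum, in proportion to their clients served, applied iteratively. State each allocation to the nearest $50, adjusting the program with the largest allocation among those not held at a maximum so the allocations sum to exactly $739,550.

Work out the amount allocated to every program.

Granite Mentoring: $156,000 · Upper Wellness: $167,650 · Thornfield Workforce: $169,850 · Redwood Recovery: $64,500 · South Nutrition: $150,950 · Pioneer Outreach: $30,600

Combined clients served = 2,254.
Unconstrained shares: Granite Mentoring 140,429.19; Upper Wellness 150,928.57; Thornfield Workforce 152,897.20; Redwood Recovery 58,074.69; South Nutrition 209,659.47; Pioneer Outreach 27,560.87.
Capped: South Nutrition ($150,950); remaining pool $588,600 reallocated over remaining clients served 1,615.
Remaining shares: Granite Mentoring 155,988.11 → $156,000; Upper Wellness 167,650.77 → $167,650; Thornfield Workforce 169,837.52 → $169,850; Redwood Recovery 64,509.10 → $64,500; Pioneer Outreach 30,614.49 → $30,600.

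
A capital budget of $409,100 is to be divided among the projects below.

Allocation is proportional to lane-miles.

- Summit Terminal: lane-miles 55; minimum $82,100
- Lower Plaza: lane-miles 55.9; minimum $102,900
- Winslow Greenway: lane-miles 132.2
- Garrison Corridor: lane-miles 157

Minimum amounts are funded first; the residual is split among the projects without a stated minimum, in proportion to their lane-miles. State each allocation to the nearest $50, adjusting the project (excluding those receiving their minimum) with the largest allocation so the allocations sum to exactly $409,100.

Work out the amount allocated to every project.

Summit Terminal: $82,100 | Lower Plaza: $102,900 | Winslow Greenway: $102,450 | Garrison Corridor: $121,650

Minimums first: Summit Terminal $82,100; Lower Plaza $102,900. Balance $224,100.
Balance split over remaining lane-miles 289.2: Winslow Greenway 102,441.29 → $102,450; Garrison Corridor 121,658.71 → $121,650.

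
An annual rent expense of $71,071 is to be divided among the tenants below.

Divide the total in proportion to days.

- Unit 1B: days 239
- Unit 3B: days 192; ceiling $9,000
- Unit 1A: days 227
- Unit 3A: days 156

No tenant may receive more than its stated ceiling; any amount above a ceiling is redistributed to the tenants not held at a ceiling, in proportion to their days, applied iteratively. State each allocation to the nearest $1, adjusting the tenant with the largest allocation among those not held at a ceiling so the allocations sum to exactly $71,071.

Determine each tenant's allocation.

Days total: 814.
Proportional shares (ignoring caps): Unit 1B 20,867.28; Unit 3B 16,763.68; Unit 1A 19,819.55; Unit 3A 13,620.49.
Cap binds for Unit 3B ($9,000); remaining pool $62,071 reallocated over remaining days 622.
Remaining shares: Unit 1B 23,850.43 → $23,850; Unit 1A 22,652.92 → $22,653; Unit 3A 15,567.65 → $15,568.

Unit 1B: $23,850 · Unit 3B: $9,000 · Unit 1A: $22,653 · Unit 3A: $15,568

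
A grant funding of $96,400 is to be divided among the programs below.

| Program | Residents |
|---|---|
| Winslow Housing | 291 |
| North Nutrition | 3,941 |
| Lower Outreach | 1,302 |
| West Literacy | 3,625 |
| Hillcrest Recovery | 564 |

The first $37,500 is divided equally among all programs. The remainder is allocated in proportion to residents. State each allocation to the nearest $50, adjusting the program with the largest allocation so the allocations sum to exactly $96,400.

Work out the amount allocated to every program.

$37,500 shared equally gives $7,500 per program.
Remainder $58,900 by residents (total 9,723): Winslow Housing 1,762.82 → $1,750; North Nutrition 23,873.79 → $23,850; Lower Outreach 7,887.26 → $7,900; West Literacy 21,959.53 → $21,950; Hillcrest Recovery 3,416.60 → $3,400.
Rounding difference +$50 on remainder applied to North Nutrition.
Totals: Winslow Housing $7,500 + $1,750 = $9,250; North Nutrition $7,500 + $23,900 = $31,400; Lower Outreach $7,500 + $7,900 = $15,400; West Literacy $7,500 + $21,950 = $29,450; Hillcrest Recovery $7,500 + $3,400 = $10,900.

Winslow Housing: $9,250 | North Nutrition: $31,400 | Lower Outreach: $15,400 | West Literacy: $29,450 | Hillcrest Recovery: $10,900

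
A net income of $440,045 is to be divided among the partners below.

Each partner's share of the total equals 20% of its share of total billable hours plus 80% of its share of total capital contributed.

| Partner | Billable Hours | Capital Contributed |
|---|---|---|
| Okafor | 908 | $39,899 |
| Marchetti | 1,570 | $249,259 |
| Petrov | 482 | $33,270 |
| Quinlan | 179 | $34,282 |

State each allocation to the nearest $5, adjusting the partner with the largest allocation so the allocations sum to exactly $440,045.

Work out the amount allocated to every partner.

Totals — billable hours 3,139, capital contributed 356,710.
Composite weights (20% billable hours + 80% capital contributed): Okafor 0.1473; Marchetti 0.6590; Petrov 0.1053; Quinlan 0.0883.
Proportional shares: Okafor 64,834.04; Marchetti 290,011.46; Petrov 46,348.03; Quinlan 38,851.47.
At nearest $5: Okafor $64,835; Marchetti $290,010; Petrov $46,350; Quinlan $38,850. Sum = $440,045.
Sum already equals the total — no adjustment.

Okafor: $64,835 | Marchetti: $290,010 | Petrov: $46,350 | Quinlan: $38,850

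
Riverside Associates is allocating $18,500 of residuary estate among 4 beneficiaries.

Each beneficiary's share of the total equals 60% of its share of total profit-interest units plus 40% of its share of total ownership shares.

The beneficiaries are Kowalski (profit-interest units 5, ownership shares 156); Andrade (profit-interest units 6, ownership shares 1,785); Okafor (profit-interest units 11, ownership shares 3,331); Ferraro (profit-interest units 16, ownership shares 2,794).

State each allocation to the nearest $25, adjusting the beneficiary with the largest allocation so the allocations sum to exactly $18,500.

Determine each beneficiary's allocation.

Kowalski: $1,600 · Andrade: $3,400 · Okafor: $6,275 · Ferraro: $7,225

Profit-interest units total 38; ownership shares total 8,066.
Combined weights (60% profit-interest units + 40% ownership shares): Kowalski 0.0867; Andrade 0.1833; Okafor 0.3389; Ferraro 0.3912.
Proportional shares: Kowalski 1,603.65; Andrade 3,390.25; Okafor 6,269.12; Ferraro 7,236.99.
At nearest $25: Kowalski $1,600; Andrade $3,400; Okafor $6,275; Ferraro $7,225. Sum = $18,500.
Rounded total matches; no reconciliation needed.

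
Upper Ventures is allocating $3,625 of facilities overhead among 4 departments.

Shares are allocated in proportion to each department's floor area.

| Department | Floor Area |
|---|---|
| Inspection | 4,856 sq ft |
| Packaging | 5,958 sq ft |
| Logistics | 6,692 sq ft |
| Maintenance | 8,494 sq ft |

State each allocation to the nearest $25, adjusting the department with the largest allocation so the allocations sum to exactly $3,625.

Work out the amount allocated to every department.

Inspection: $675 | Packaging: $825 | Logistics: $925 | Maintenance: $1,200

Floor area total: 26,000.
Proportional shares: Inspection 4,856/26,000 × $3,625 = 677.04; Packaging 5,958/26,000 × $3,625 = 830.68; Logistics 6,692/26,000 × $3,625 = 933.02; Maintenance 8,494/26,000 × $3,625 = 1,184.26.
At nearest $25: Inspection $675; Packaging $825; Logistics $925; Maintenance $1,175. Sum = $3,600.
Difference $3,625 − $3,600 = +$25 applied to largest allocation (Maintenance): Maintenance becomes $1,200.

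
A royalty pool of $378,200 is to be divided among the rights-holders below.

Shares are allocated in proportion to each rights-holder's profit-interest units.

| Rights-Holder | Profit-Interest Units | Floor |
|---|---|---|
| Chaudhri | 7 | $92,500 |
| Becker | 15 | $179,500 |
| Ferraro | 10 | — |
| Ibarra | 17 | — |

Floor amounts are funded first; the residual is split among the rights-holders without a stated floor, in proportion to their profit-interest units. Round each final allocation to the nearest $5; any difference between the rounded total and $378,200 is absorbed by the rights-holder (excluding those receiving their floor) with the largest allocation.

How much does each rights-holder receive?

Chaudhri: $92,500 · Becker: $179,500 · Ferraro: $39,335 · Ibarra: $66,865

Fund the minimums — Chaudhri $92,500; Becker $179,500. Remaining pool $106,200.
Remaining pool split over remaining profit-interest units 27: Ferraro 39,333.33 → $39,335; Ibarra 66,866.67 → $66,865.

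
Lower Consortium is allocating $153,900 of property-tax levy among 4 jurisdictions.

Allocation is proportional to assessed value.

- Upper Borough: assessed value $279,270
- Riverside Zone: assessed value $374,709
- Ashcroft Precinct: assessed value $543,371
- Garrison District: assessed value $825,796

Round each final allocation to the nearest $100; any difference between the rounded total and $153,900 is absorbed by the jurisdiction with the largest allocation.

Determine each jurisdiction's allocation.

Sum of assessed value: 2,023,146.
Unrounded shares: Upper Borough 279,270/2,023,146 × $153,900 = 21,243.97; Riverside Zone 374,709/2,023,146 × $153,900 = 28,503.98; Ashcroft Precinct 543,371/2,023,146 × $153,900 = 41,334.04; Garrison District 825,796/2,023,146 × $153,900 = 62,818.01.
After rounding ($100): Upper Borough $21,200; Riverside Zone $28,500; Ashcroft Precinct $41,300; Garrison District $62,800. Sum = $153,800.
Difference $153,900 − $153,800 = +$100 applied to largest allocation (Garrison District): Garrison District becomes $62,900.

Upper Borough: $21,200; Riverside Zone: $28,500; Ashcroft Precinct: $41,300; Garrison District: $62,900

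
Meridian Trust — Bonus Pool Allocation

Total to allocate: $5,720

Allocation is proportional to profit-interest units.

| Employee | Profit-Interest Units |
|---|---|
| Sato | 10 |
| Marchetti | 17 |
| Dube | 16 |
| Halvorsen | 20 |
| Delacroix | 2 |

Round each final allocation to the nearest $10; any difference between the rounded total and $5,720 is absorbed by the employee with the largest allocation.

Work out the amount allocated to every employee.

Sato: $880; Marchetti: $1,500; Dube: $1,410; Halvorsen: $1,750; Delacroix: $180

Profit-interest units total: 65.
Unrounded shares: Sato 10/65 × $5,720 = 880.00; Marchetti 17/65 × $5,720 = 1,496.00; Dube 16/65 × $5,720 = 1,408.00; Halvorsen 20/65 × $5,720 = 1,760.00; Delacroix 2/65 × $5,720 = 176.00.
Rounded to nearest $10: Sato $880; Marchetti $1,500; Dube $1,410; Halvorsen $1,760; Delacroix $180. Sum = $5,730.
Difference $5,720 − $5,730 = −$10 applied to largest allocation (Halvorsen): Halvorsen becomes $1,750.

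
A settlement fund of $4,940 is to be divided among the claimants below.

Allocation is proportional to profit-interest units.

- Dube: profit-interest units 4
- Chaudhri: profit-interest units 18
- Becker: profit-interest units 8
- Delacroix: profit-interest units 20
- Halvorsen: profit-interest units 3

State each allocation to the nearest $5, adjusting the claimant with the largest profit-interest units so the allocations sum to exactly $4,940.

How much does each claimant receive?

Dube: $375; Chaudhri: $1,680; Becker: $745; Delacroix: $1,860; Halvorsen: $280

Combined profit-interest units = 4 + 18 + 8 + 20 + 3 = 53.
Raw shares: Dube 372.83; Chaudhri 1,677.74; Becker 745.66; Delacroix 1,864.15; Halvorsen 279.62.
Rounded to nearest $5: Dube $375; Chaudhri $1,680; Becker $745; Delacroix $1,865; Halvorsen $280. Sum = $4,945.
Difference $4,940 − $4,945 = −$5 applied to largest profit-interest units (Delacroix): Delacroix becomes $1,860.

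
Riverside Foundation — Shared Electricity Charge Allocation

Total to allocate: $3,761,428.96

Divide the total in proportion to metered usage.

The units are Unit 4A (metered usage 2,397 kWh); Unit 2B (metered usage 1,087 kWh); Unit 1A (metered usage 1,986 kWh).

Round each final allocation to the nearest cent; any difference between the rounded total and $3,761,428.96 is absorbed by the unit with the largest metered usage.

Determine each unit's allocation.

Sum of metered usage: 2,397 + 1,087 + 1,986 = 5,470.
Pro-rata amounts: Unit 4A 1,648,289.8020; Unit 2B 747,472.2632; Unit 1A 1,365,666.8948.
At nearest cent: Unit 4A $1,648,289.80; Unit 2B $747,472.26; Unit 1A $1,365,666.89. Sum = $3,761,428.95.
Difference $3,761,428.96 − $3,761,428.95 = +$0.01 applied to largest metered usage (Unit 4A): Unit 4A becomes $1,648,289.81.

Unit 4A: $1,648,289.81 | Unit 2B: $747,472.26 | Unit 1A: $1,365,666.89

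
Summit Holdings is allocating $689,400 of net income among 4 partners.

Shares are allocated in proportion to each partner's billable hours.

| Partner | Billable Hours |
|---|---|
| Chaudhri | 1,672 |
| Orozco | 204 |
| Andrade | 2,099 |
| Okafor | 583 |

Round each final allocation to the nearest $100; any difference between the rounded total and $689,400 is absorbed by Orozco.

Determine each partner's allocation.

Combined billable hours = 4,558.
Pro-rata amounts: Chaudhri 1,672/4,558 × $689,400 = 252,890.92; Orozco 204/4,558 × $689,400 = 30,855.11; Andrade 2,099/4,558 × $689,400 = 317,474.90; Okafor 583/4,558 × $689,400 = 88,179.07.
After rounding ($100): Chaudhri $252,900; Orozco $30,900; Andrade $317,500; Okafor $88,200. Sum = $689,500.
Difference $689,400 − $689,500 = −$100 applied to Orozco: Orozco becomes $30,800.

Chaudhri: $252,900 · Orozco: $30,800 · Andrade: $317,500 · Okafor: $88,200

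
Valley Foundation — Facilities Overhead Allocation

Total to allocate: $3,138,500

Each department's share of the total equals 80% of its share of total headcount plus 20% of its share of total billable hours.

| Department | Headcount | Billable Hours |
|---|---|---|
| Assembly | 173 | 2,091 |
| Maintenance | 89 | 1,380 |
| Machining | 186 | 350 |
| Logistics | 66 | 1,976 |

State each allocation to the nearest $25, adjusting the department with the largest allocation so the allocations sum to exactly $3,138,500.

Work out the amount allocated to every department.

Totals — headcount 514, billable hours 5,797.
Composite weights (80% headcount + 20% billable hours): Assembly 0.3414; Maintenance 0.1861; Machining 0.3016; Logistics 0.1709.
Raw shares: Assembly 1,071,488.49; Maintenance 584,176.02; Machining 946,475.48; Logistics 536,360.01.
After rounding ($25): Assembly $1,071,500; Maintenance $584,175; Machining $946,475; Logistics $536,350. Sum = $3,138,500.
Rounded total matches; no reconciliation needed.

Assembly: $1,071,500 | Maintenance: $584,175 | Machining: $946,475 | Logistics: $536,350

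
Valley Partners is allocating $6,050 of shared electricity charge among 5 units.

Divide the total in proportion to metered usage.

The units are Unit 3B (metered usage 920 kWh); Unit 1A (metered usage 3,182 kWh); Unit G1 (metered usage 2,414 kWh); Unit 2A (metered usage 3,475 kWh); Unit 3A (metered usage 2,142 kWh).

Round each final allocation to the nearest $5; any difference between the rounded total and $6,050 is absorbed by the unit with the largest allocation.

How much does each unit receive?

Total metered usage = 12,133.
Proportional shares: Unit 3B 920/12,133 × $6,050 = 458.75; Unit 1A 3,182/12,133 × $6,050 = 1,586.67; Unit G1 2,414/12,133 × $6,050 = 1,203.72; Unit 2A 3,475/12,133 × $6,050 = 1,732.77; Unit 3A 2,142/12,133 × $6,050 = 1,068.09.
After rounding ($5): Unit 3B $460; Unit 1A $1,585; Unit G1 $1,205; Unit 2A $1,735; Unit 3A $1,070. Sum = $6,055.
Difference $6,050 − $6,055 = −$5 applied to largest allocation (Unit 2A): Unit 2A becomes $1,730.

Unit 3B: $460 | Unit 1A: $1,585 | Unit G1: $1,205 | Unit 2A: $1,730 | Unit 3A: $1,070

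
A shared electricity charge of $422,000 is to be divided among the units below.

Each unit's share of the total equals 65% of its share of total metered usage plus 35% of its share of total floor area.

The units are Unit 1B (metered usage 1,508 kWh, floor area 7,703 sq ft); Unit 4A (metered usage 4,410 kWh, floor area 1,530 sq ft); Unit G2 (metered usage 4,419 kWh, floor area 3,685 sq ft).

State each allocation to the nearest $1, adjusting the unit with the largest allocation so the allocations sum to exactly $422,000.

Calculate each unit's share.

Metered usage total 10,337; floor area total 12,918.
Combined weights (65% metered usage + 35% floor area): Unit 1B 0.3035; Unit 4A 0.3188; Unit G2 0.3777.
Pro-rata amounts: Unit 1B 128,089.38; Unit 4A 134,516.13; Unit G2 159,394.49.
After rounding ($1): Unit 1B $128,089; Unit 4A $134,516; Unit G2 $159,394. Sum = $421,999.
Difference $422,000 − $421,999 = +$1 applied to largest allocation (Unit G2): Unit G2 becomes $159,395.

Unit 1B: $128,089 | Unit 4A: $134,516 | Unit G2: $159,395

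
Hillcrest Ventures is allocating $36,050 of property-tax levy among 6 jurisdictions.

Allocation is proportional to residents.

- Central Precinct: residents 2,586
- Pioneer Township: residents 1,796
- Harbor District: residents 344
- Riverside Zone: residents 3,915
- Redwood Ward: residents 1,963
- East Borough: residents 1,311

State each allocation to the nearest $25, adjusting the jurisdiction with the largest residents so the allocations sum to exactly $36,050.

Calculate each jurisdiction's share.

Central Precinct: $7,825 | Pioneer Township: $5,425 | Harbor District: $1,050 | Riverside Zone: $11,825 | Redwood Ward: $5,950 | East Borough: $3,975

Residents total: 2,586 + 1,796 + 344 + 3,915 + 1,963 + 1,311 = 11,915.
Raw shares: Central Precinct 7,824.20; Pioneer Township 5,433.97; Harbor District 1,040.81; Riverside Zone 11,845.22; Redwood Ward 5,939.25; East Borough 3,966.56.
After rounding ($25): Central Precinct $7,825; Pioneer Township $5,425; Harbor District $1,050; Riverside Zone $11,850; Redwood Ward $5,950; East Borough $3,975. Sum = $36,075.
Difference $36,050 − $36,075 = −$25 applied to largest residents (Riverside Zone): Riverside Zone becomes $11,825.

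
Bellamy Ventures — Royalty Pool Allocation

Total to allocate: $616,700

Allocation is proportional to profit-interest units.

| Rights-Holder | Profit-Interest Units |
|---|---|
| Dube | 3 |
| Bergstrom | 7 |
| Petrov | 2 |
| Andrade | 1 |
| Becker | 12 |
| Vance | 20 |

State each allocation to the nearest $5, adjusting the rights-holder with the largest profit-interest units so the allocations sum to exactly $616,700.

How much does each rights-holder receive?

Dube: $41,115; Bergstrom: $95,930; Petrov: $27,410; Andrade: $13,705; Becker: $164,455; Vance: $274,085

Total profit-interest units = 45.
Proportional shares: Dube 3/45 × $616,700 = 41,113.33; Bergstrom 7/45 × $616,700 = 95,931.11; Petrov 2/45 × $616,700 = 27,408.89; Andrade 1/45 × $616,700 = 13,704.44; Becker 12/45 × $616,700 = 164,453.33; Vance 20/45 × $616,700 = 274,088.89.
After rounding ($5): Dube $41,115; Bergstrom $95,930; Petrov $27,410; Andrade $13,705; Becker $164,455; Vance $274,090. Sum = $616,705.
Difference $616,700 − $616,705 = −$5 applied to largest profit-interest units (Vance): Vance becomes $274,085.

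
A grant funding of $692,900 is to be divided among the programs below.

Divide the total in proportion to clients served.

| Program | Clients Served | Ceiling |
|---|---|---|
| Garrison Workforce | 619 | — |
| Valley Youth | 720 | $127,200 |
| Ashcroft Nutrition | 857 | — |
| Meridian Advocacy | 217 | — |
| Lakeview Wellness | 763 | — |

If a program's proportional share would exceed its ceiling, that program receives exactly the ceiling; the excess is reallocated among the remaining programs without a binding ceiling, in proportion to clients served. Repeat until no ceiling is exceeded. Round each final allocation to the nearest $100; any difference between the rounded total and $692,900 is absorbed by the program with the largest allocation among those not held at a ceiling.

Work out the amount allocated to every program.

Sum of clients served: 3,176.
Pro-rata shares before constraints: Garrison Workforce 135,045.69; Valley Youth 157,080.60; Ashcroft Nutrition 186,969.55; Meridian Advocacy 47,342.35; Lakeview Wellness 166,461.81.
Cap binds for Valley Youth ($127,200); remaining pool $565,700 reallocated over remaining clients served 2,456.
Remaining shares: Garrison Workforce 142,576.67 → $142,600; Ashcroft Nutrition 197,396.13 → $197,400; Meridian Advocacy 49,982.45 → $50,000; Lakeview Wellness 175,744.75 → $175,700.

Garrison Workforce: $142,600 | Valley Youth: $127,200 | Ashcroft Nutrition: $197,400 | Meridian Advocacy: $50,000 | Lakeview Wellness: $175,700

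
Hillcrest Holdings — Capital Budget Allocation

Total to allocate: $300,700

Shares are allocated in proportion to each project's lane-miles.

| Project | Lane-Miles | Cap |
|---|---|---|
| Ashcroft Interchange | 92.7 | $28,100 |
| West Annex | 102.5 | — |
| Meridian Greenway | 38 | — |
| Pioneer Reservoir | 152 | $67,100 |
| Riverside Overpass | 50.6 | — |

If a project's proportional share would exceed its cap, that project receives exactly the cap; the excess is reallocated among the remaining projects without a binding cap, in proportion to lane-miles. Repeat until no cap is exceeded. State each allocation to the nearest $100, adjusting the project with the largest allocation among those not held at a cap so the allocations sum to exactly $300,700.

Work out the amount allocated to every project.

Total lane-miles = 435.8.
Proportional shares (ignoring caps): Ashcroft Interchange 63,962.57; West Annex 70,724.53; Meridian Greenway 26,219.83; Pioneer Reservoir 104,879.30; Riverside Overpass 34,913.77.
Cap binds for Ashcroft Interchange ($28,100), Pioneer Reservoir ($67,100); balance $205,500 reallocated over remaining lane-miles 191.1.
Remaining shares: West Annex 110,223.70 → $110,200; Meridian Greenway 40,863.42 → $40,900; Riverside Overpass 54,412.87 → $54,400.

Ashcroft Interchange: $28,100 | West Annex: $110,200 | Meridian Greenway: $40,900 | Pioneer Reservoir: $67,100 | Riverside Overpass: $54,400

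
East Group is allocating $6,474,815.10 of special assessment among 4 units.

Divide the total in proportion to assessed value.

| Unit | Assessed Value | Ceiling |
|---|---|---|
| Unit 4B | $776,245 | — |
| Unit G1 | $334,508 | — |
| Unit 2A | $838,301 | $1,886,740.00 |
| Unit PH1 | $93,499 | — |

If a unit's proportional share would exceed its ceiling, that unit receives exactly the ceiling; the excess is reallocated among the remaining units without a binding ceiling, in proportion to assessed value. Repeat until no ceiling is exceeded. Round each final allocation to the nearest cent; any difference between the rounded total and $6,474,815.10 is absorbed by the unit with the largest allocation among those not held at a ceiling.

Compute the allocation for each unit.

Combined assessed value = 2,042,553.
Unconstrained shares: Unit 4B 2,460,667.0413; Unit G1 1,060,377.6007; Unit 2A 2,657,382.1943; Unit PH1 296,388.2636.
Cap binds for Unit 2A ($1,886,740.00); balance $4,588,075.10 reallocated over remaining assessed value 1,204,252.
Shares after redistribution: Unit 4B 2,957,412.8638 → $2,957,412.86; Unit G1 1,274,440.7529 → $1,274,440.75; Unit PH1 356,221.4834 → $356,221.48.
Rounding difference +$0.01 applied to Unit 4B → $2,957,412.87.

Unit 4B: $2,957,412.87; Unit G1: $1,274,440.75; Unit 2A: $1,886,740.00; Unit PH1: $356,221.48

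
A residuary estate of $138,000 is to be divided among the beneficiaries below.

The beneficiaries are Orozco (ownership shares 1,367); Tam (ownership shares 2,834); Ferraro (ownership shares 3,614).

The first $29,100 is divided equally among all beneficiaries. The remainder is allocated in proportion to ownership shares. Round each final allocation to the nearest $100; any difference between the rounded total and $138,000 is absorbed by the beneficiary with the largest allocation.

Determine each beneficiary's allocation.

$29,100 shared equally gives $9,700 per beneficiary.
Remainder $108,900 by ownership shares (total 7,815): Orozco 19,048.79 → $19,000; Tam 39,491.06 → $39,500; Ferraro 50,360.15 → $50,400.
Totals: Orozco $9,700 + $19,000 = $28,700; Tam $9,700 + $39,500 = $49,200; Ferraro $9,700 + $50,400 = $60,100.

Orozco: $28,700 | Tam: $49,200 | Ferraro: $60,100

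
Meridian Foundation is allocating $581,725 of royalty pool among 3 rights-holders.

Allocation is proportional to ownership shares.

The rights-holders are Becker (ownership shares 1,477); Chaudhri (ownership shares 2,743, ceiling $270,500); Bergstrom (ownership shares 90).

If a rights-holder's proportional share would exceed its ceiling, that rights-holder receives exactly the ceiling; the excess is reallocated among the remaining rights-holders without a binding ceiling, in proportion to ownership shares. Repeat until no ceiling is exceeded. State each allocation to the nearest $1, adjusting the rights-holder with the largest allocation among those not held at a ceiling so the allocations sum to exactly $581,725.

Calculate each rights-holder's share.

Becker: $293,350 | Chaudhri: $270,500 | Bergstrom: $17,875

Total ownership shares = 4,310.
Proportional shares (ignoring caps): Becker 199,352.16; Chaudhri 370,225.45; Bergstrom 12,147.39.
Held at cap: Chaudhri ($270,500); residual $311,225 reallocated over remaining ownership shares 1,567.
Redistributed shares: Becker 293,349.92 → $293,350; Bergstrom 17,875.08 → $17,875.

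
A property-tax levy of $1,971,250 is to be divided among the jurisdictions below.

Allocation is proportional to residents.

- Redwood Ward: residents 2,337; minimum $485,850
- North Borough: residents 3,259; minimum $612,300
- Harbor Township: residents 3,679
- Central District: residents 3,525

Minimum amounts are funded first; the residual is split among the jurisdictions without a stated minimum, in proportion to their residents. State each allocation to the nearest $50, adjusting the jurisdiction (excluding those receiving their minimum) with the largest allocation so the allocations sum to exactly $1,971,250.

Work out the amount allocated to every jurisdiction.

Redwood Ward: $485,850 | North Borough: $612,300 | Harbor Township: $445,900 | Central District: $427,200

Minimums first: Redwood Ward $485,850; North Borough $612,300. Balance $873,100.
Balance split over remaining residents 7,204: Harbor Township 445,882.13 → $445,900; Central District 427,217.87 → $427,200.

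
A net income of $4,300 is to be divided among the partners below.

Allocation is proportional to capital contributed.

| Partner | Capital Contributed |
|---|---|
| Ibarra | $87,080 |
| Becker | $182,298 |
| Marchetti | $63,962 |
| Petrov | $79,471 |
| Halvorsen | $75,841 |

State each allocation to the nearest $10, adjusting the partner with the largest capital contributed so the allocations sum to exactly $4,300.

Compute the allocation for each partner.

Combined capital contributed = 87,080 + 182,298 + 63,962 + 79,471 + 75,841 = 488,652.
Unrounded shares: Ibarra 766.28; Becker 1,604.17; Marchetti 562.85; Petrov 699.32; Halvorsen 667.38.
Rounded to nearest $10: Ibarra $770; Becker $1,600; Marchetti $560; Petrov $700; Halvorsen $670. Sum = $4,300.
Sum already equals the total — no adjustment.

Ibarra: $770 · Becker: $1,600 · Marchetti: $560 · Petrov: $700 · Halvorsen: $670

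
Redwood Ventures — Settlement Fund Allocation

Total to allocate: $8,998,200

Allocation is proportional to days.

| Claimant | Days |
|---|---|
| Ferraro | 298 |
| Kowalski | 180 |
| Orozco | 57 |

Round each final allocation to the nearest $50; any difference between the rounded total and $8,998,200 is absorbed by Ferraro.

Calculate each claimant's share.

Days total: 535.
Raw shares: Ferraro 298/535 × $8,998,200 = 5,012,081.50; Kowalski 180/535 × $8,998,200 = 3,027,431.78; Orozco 57/535 × $8,998,200 = 958,686.73.
At nearest $50: Ferraro $5,012,100; Kowalski $3,027,450; Orozco $958,700. Sum = $8,998,250.
Difference $8,998,200 − $8,998,250 = −$50 applied to Ferraro: Ferraro becomes $5,012,050.

Ferraro: $5,012,050; Kowalski: $3,027,450; Orozco: $958,700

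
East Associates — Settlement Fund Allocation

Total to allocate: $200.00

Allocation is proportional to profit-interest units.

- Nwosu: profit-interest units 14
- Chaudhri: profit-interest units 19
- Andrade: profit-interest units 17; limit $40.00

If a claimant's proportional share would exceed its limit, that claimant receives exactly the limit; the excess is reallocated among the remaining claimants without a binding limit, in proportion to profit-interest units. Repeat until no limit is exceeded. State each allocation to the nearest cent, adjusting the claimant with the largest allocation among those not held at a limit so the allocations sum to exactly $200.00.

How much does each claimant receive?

Nwosu: $67.88 · Chaudhri: $92.12 · Andrade: $40.00

Total profit-interest units = 50.
Pro-rata shares before constraints: Nwosu 56.0000; Chaudhri 76.0000; Andrade 68.0000.
Held at cap: Andrade ($40.00); remaining pool $160.00 reallocated over remaining profit-interest units 33.
Remaining shares: Nwosu 67.8788 → $67.88; Chaudhri 92.1212 → $92.12.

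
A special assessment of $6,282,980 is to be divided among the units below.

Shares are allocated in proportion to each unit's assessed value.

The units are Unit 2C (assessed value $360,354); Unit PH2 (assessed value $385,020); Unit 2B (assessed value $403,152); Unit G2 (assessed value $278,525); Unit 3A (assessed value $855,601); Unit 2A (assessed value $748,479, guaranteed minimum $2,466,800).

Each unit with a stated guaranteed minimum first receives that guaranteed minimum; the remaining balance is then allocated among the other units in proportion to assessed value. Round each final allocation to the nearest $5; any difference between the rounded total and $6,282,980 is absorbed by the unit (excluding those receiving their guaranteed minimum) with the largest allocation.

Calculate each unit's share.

Unit 2C: $602,445 · Unit PH2: $643,685 · Unit 2B: $673,995 · Unit G2: $465,645 · Unit 3A: $1,430,410 · Unit 2A: $2,466,800

Fund the minimums — Unit 2A $2,466,800. Remaining pool $3,816,180.
Remaining pool split over remaining assessed value 2,282,652: Unit 2C 602,446.51 → $602,445; Unit PH2 643,683.59 → $643,685; Unit 2B 673,997.00 → $673,995; Unit G2 465,643.27 → $465,645; Unit 3A 1,430,409.64 → $1,430,410.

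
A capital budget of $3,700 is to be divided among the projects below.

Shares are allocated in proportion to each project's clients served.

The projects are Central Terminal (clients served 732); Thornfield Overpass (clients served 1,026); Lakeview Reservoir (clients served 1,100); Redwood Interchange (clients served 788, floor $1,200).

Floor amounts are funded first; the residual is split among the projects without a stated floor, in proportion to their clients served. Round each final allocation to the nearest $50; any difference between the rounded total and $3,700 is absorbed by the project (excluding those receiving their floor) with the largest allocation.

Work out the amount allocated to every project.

Central Terminal: $650 · Thornfield Overpass: $900 · Lakeview Reservoir: $950 · Redwood Interchange: $1,200

Minimums first: Redwood Interchange $1,200. Residual $2,500.
Residual split over remaining clients served 2,858: Central Terminal 640.31 → $650; Thornfield Overpass 897.48 → $900; Lakeview Reservoir 962.21 → $950.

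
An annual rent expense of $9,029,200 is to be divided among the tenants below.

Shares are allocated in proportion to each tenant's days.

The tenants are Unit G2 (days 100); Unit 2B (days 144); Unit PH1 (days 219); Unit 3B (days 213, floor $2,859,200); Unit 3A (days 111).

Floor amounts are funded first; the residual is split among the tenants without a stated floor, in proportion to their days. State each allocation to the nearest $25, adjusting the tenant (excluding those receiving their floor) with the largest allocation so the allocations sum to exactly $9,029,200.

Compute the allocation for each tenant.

Unit G2: $1,074,925; Unit 2B: $1,547,875; Unit PH1: $2,354,050; Unit 3B: $2,859,200; Unit 3A: $1,193,150

Fund the minimums — Unit 3B $2,859,200. Remaining pool $6,170,000.
Remaining pool split over remaining days 574: Unit G2 1,074,912.89 → $1,074,925; Unit 2B 1,547,874.56 → $1,547,875; Unit PH1 2,354,059.23 → $2,354,050; Unit 3A 1,193,153.31 → $1,193,150.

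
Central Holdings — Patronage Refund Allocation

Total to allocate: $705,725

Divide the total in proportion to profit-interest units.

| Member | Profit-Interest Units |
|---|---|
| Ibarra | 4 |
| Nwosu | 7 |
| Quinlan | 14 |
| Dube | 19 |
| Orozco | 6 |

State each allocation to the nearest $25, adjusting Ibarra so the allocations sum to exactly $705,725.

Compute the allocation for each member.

Ibarra: $56,475 | Nwosu: $98,800 | Quinlan: $197,600 | Dube: $268,175 | Orozco: $84,675

Total profit-interest units = 50.
Pro-rata amounts: Ibarra 4/50 × $705,725 = 56,458.00; Nwosu 7/50 × $705,725 = 98,801.50; Quinlan 14/50 × $705,725 = 197,603.00; Dube 19/50 × $705,725 = 268,175.50; Orozco 6/50 × $705,725 = 84,687.00.
After rounding ($25): Ibarra $56,450; Nwosu $98,800; Quinlan $197,600; Dube $268,175; Orozco $84,675. Sum = $705,700.
Difference $705,725 − $705,700 = +$25 applied to Ibarra: Ibarra becomes $56,475.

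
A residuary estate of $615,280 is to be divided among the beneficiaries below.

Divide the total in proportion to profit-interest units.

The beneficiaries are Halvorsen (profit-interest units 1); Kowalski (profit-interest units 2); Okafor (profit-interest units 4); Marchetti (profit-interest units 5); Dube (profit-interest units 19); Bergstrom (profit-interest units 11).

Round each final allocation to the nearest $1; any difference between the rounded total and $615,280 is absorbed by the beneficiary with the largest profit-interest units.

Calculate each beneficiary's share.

Halvorsen: $14,650 · Kowalski: $29,299 · Okafor: $58,598 · Marchetti: $73,248 · Dube: $278,340 · Bergstrom: $161,145

Combined profit-interest units = 42.
Raw shares: Halvorsen 1/42 × $615,280 = 14,649.52; Kowalski 2/42 × $615,280 = 29,299.05; Okafor 4/42 × $615,280 = 58,598.10; Marchetti 5/42 × $615,280 = 73,247.62; Dube 19/42 × $615,280 = 278,340.95; Bergstrom 11/42 × $615,280 = 161,144.76.
At nearest $1: Halvorsen $14,650; Kowalski $29,299; Okafor $58,598; Marchetti $73,248; Dube $278,341; Bergstrom $161,145. Sum = $615,281.
Difference $615,280 − $615,281 = −$1 applied to largest profit-interest units (Dube): Dube becomes $278,340.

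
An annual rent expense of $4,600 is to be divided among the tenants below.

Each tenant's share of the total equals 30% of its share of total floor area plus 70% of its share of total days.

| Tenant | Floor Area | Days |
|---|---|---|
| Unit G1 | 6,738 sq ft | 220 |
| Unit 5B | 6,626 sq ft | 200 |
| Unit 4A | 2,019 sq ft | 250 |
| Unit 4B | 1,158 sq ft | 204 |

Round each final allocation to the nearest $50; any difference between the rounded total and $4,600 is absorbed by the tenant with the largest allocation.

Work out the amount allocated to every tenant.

Unit G1: $1,350 · Unit 5B: $1,300 · Unit 4A: $1,100 · Unit 4B: $850

Totals — floor area 16,541, days 874.
Composite weights (30% floor area + 70% days): Unit G1 0.2984; Unit 5B 0.2804; Unit 4A 0.2368; Unit 4B 0.1844.
Unrounded shares: Unit G1 1,372.67; Unit 5B 1,289.64; Unit 4A 1,089.50; Unit 4B 848.19.
After rounding ($50): Unit G1 $1,350; Unit 5B $1,300; Unit 4A $1,100; Unit 4B $850. Sum = $4,600.
Sum already equals the total — no adjustment.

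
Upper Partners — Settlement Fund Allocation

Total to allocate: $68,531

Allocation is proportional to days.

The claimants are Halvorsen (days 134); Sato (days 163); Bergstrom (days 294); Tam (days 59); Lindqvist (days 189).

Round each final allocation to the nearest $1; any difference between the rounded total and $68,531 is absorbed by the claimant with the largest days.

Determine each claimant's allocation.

Halvorsen: $10,945 · Sato: $13,314 · Bergstrom: $24,015 · Tam: $4,819 · Lindqvist: $15,438

Combined days = 839.
Raw shares: Halvorsen 134/839 × $68,531 = 10,945.36; Sato 163/839 × $68,531 = 13,314.13; Bergstrom 294/839 × $68,531 = 24,014.44; Tam 59/839 × $68,531 = 4,819.22; Lindqvist 189/839 × $68,531 = 15,437.85.
At nearest $1: Halvorsen $10,945; Sato $13,314; Bergstrom $24,014; Tam $4,819; Lindqvist $15,438. Sum = $68,530.
Difference $68,531 − $68,530 = +$1 applied to largest days (Bergstrom): Bergstrom becomes $24,015.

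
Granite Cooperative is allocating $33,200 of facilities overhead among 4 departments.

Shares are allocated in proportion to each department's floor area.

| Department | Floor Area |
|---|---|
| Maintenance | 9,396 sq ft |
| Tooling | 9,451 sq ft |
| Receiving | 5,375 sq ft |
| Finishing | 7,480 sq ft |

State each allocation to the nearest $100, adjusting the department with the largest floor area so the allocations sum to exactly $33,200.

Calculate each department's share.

Sum of floor area: 31,702.
Raw shares: Maintenance 9,396/31,702 × $33,200 = 9,839.98; Tooling 9,451/31,702 × $33,200 = 9,897.58; Receiving 5,375/31,702 × $33,200 = 5,628.98; Finishing 7,480/31,702 × $33,200 = 7,833.45.
At nearest $100: Maintenance $9,800; Tooling $9,900; Receiving $5,600; Finishing $7,800. Sum = $33,100.
Difference $33,200 − $33,100 = +$100 applied to largest floor area (Tooling): Tooling becomes $10,000.

Maintenance: $9,800 · Tooling: $10,000 · Receiving: $5,600 · Finishing: $7,800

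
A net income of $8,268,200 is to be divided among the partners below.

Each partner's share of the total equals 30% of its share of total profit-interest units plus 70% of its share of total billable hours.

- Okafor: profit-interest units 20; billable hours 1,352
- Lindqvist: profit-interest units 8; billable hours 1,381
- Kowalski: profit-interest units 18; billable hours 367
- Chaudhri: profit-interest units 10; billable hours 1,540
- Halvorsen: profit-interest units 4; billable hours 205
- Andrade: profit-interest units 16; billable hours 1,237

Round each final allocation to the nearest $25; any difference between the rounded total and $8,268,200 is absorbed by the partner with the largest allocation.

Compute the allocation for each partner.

Totals — profit-interest units 76, billable hours 6,082.
Blended shares (30% profit-interest units + 70% billable hours): Okafor 0.2346; Lindqvist 0.1905; Kowalski 0.1133; Chaudhri 0.2167; Halvorsen 0.0394; Andrade 0.2055.
Raw shares: Okafor 1,939,340.02; Lindqvist 1,575,285.36; Kowalski 936,721.13; Chaudhri 1,791,867.86; Halvorsen 325,632.19; Andrade 1,699,353.43.
After rounding ($25): Okafor $1,939,350; Lindqvist $1,575,275; Kowalski $936,725; Chaudhri $1,791,875; Halvorsen $325,625; Andrade $1,699,350. Sum = $8,268,200.
No rounding difference to absorb.

Okafor: $1,939,350; Lindqvist: $1,575,275; Kowalski: $936,725; Chaudhri: $1,791,875; Halvorsen: $325,625; Andrade: $1,699,350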